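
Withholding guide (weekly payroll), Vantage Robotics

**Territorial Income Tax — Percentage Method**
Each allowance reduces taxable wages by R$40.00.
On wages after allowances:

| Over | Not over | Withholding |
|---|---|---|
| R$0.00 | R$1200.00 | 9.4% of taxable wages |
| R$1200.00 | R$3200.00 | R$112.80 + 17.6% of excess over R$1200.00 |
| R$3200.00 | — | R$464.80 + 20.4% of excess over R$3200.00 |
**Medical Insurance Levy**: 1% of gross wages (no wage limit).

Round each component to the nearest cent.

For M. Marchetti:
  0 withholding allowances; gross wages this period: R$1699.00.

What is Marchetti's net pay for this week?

Territorial Income Tax: taxable = R$1699.00
  R$112.80 + 17.6% × (R$1699.00 − R$1200.00) = R$112.80 + 17.6% × R$499.00 = R$200.62
Medical Insurance Levy: 1% × R$1699.00 = R$16.99
Total withheld: R$200.62 + R$16.99 = R$217.61
Net pay: R$1699.00 − R$217.61 = R$1481.39

R$1481.39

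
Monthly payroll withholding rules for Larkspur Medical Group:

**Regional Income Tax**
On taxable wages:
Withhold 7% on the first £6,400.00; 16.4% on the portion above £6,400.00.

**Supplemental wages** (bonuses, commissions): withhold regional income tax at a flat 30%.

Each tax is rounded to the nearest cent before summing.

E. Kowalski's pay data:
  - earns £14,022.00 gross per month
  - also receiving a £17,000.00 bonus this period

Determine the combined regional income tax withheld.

£6,798.01

Regional Income Tax: taxable = £14,022.00
  £448.00 + 16.4% × (£14,022.00 − £6,400.00) = £448.00 + 16.4% × £7,622.00 = £1,698.01
Supplemental (30% flat on bonus): 30% × £17,000.00 = £5,100.00
Total regional income tax: £1,698.01 + £5,100.00 = £6,798.01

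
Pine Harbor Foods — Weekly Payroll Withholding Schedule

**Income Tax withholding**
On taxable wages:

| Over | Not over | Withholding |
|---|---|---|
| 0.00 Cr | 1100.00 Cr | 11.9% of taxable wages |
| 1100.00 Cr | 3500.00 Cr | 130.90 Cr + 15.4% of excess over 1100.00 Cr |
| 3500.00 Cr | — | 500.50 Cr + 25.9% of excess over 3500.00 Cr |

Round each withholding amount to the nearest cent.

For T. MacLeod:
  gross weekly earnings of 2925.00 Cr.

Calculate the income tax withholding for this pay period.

411.95 Cr

Income Tax: taxable = 2925.00 Cr
  130.90 Cr + 15.4% × (2925.00 Cr − 1100.00 Cr) = 130.90 Cr + 15.4% × 1825.00 Cr = 411.95 Cr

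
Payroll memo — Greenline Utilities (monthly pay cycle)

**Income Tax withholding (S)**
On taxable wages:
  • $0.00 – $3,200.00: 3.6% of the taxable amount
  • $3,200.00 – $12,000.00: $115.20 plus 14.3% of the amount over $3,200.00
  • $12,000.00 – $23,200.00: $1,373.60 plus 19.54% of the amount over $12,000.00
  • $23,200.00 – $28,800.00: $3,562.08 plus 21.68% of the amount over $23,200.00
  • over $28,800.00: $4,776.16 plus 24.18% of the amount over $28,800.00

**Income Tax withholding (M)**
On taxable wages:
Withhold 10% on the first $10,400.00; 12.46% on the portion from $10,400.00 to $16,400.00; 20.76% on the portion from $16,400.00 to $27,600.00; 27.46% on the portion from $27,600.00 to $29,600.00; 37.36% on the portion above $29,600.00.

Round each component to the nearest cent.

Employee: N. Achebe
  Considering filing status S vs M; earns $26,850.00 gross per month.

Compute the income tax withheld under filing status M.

$3,957.02

Income Tax (M): taxable = $26,850.00
  $1,787.60 + 20.76% × ($26,850.00 − $16,400.00) = $1,787.60 + 20.76% × $10,450.00 = $3,957.02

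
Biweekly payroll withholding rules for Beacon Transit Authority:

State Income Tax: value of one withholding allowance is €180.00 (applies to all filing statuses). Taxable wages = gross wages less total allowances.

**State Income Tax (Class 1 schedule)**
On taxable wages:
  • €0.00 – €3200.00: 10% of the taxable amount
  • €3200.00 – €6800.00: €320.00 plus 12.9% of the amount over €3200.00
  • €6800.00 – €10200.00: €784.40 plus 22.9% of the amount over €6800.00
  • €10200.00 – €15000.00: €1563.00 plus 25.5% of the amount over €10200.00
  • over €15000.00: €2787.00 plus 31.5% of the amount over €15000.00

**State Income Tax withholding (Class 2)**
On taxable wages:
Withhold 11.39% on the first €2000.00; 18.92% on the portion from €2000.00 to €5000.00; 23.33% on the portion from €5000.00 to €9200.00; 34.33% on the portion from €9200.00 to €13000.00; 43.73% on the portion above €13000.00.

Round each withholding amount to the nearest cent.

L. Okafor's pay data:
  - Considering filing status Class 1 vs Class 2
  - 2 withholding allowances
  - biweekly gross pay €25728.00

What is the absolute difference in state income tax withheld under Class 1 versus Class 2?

€2435.41

State Income Tax (Class 1): taxable = €25728.00 − 2×€180.00 = €25368.00
  €2787.00 + 31.5% × (€25368.00 − €15000.00) = €2787.00 + 31.5% × €10368.00 = €6052.92
State Income Tax (Class 2): taxable = €25728.00 − 2×€180.00 = €25368.00
  €3079.80 + 43.73% × (€25368.00 − €13000.00) = €3079.80 + 43.73% × €12368.00 = €8488.33
Difference: |€6052.92 − €8488.33| = €2435.41 (higher under Class 2)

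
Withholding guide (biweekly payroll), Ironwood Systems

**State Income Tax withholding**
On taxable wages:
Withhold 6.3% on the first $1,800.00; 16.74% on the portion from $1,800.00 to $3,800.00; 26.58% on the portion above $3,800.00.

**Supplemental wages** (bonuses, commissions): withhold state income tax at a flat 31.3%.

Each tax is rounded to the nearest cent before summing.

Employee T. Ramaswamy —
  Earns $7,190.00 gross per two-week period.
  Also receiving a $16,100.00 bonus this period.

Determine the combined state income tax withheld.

$6,388.56

State Income Tax: taxable = $7,190.00
  $448.20 + 26.58% × ($7,190.00 − $3,800.00) = $448.20 + 26.58% × $3,390.00 = $1,349.26
Supplemental (31.3% flat on bonus): 31.3% × $16,100.00 = $5,039.30
Total state income tax: $1,349.26 + $5,039.30 = $6,388.56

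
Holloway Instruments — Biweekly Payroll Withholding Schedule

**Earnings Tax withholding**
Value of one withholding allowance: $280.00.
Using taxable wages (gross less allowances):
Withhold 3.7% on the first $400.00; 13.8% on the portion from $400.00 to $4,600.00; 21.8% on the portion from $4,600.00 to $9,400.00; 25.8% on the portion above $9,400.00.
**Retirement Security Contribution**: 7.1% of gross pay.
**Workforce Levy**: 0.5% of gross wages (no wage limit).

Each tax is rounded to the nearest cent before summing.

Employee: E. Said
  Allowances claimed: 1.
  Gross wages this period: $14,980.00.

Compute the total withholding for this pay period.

$4,146.68

Earnings Tax: taxable = $14,980.00 − 1×$280.00 = $14,700.00
  $1,640.80 + 25.8% × ($14,700.00 − $9,400.00) = $1,640.80 + 25.8% × $5,300.00 = $3,008.20
Retirement Security Contribution: 7.1% × $14,980.00 = $1,063.58
Workforce Levy: 0.5% × $14,980.00 = $74.90
Total: $3,008.20 + $1,063.58 + $74.90 = $4,146.68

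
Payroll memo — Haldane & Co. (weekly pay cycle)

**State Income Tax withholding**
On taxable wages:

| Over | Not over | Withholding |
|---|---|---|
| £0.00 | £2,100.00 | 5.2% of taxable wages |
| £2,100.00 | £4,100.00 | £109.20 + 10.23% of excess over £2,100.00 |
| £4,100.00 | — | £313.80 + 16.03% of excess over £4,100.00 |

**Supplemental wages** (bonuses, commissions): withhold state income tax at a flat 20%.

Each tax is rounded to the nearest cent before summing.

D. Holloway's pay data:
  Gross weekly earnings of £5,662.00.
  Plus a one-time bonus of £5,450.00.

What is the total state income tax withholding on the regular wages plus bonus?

State Income Tax: taxable = £5,662.00
  £313.80 + 16.03% × (£5,662.00 − £4,100.00) = £313.80 + 16.03% × £1,562.00 = £564.19
Supplemental (20% flat on bonus): 20% × £5,450.00 = £1,090.00
Total state income tax: £564.19 + £1,090.00 = £1,654.19

£1,654.19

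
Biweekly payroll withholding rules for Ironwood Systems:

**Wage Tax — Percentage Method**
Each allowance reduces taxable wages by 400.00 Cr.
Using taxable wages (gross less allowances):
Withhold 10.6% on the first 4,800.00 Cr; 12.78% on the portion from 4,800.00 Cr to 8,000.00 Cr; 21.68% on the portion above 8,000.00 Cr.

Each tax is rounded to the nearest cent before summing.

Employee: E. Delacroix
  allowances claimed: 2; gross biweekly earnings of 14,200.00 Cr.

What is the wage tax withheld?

2,088.48 Cr

Wage Tax: taxable = 14,200.00 Cr − 2×400.00 Cr = 13,400.00 Cr
  917.76 Cr + 21.68% × (13,400.00 Cr − 8,000.00 Cr) = 917.76 Cr + 21.68% × 5,400.00 Cr = 2,088.48 Cr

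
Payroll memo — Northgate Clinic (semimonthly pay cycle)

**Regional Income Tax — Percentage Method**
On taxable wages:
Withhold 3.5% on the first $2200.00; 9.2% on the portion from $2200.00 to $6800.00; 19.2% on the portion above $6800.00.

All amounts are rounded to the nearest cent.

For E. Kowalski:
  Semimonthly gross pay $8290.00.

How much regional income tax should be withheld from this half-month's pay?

$786.28

Regional Income Tax: taxable = $8290.00
  $500.20 + 19.2% × ($8290.00 − $6800.00) = $500.20 + 19.2% × $1490.00 = $786.28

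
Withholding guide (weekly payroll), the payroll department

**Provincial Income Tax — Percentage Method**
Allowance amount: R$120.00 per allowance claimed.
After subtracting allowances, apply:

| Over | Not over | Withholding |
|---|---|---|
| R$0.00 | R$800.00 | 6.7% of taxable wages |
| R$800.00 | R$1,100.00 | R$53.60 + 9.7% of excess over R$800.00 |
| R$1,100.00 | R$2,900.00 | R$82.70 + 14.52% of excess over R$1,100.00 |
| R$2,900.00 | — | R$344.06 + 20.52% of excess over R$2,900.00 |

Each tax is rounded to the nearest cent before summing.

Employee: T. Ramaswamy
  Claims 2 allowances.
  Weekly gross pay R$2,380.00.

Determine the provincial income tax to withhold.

Provincial Income Tax: taxable = R$2,380.00 − 2×R$120.00 = R$2,140.00
  R$82.70 + 14.52% × (R$2,140.00 − R$1,100.00) = R$82.70 + 14.52% × R$1,040.00 = R$233.71

R$233.71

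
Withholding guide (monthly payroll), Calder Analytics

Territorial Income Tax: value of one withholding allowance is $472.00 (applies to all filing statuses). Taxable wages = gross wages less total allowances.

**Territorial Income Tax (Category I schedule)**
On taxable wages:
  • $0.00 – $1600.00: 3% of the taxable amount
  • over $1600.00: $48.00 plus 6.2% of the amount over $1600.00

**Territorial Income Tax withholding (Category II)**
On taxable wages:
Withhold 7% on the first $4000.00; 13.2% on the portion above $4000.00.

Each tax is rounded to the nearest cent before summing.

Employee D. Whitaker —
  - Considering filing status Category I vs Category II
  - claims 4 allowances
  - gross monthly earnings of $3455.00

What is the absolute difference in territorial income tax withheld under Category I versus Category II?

Territorial Income Tax (Category I): taxable = $3455.00 − 4×$472.00 = $1567.00
  3% × $1567.00 = $47.01
Territorial Income Tax (Category II): taxable = $3455.00 − 4×$472.00 = $1567.00
  7% × $1567.00 = $109.69
Difference: |$47.01 − $109.69| = $62.68 (higher under Category II)

$62.68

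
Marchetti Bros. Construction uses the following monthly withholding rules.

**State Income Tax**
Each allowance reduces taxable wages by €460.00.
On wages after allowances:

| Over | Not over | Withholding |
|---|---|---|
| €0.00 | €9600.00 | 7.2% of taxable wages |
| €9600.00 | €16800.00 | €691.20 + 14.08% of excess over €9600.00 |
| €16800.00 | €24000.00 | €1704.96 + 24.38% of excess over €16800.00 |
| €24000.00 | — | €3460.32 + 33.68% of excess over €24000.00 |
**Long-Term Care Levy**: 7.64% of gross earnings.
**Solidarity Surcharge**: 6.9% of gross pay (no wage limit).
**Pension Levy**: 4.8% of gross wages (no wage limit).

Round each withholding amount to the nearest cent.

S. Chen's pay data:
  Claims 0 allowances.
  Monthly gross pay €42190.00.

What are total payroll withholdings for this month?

€17746.26

State Income Tax: taxable = €42190.00
  €3460.32 + 33.68% × (€42190.00 − €24000.00) = €3460.32 + 33.68% × €18190.00 = €9586.71
Long-Term Care Levy: 7.64% × €42190.00 = €3223.32
Solidarity Surcharge: 6.9% × €42190.00 = €2911.11
Pension Levy: 4.8% × €42190.00 = €2025.12
Total: €9586.71 + €3223.32 + €2911.11 + €2025.12 = €17746.26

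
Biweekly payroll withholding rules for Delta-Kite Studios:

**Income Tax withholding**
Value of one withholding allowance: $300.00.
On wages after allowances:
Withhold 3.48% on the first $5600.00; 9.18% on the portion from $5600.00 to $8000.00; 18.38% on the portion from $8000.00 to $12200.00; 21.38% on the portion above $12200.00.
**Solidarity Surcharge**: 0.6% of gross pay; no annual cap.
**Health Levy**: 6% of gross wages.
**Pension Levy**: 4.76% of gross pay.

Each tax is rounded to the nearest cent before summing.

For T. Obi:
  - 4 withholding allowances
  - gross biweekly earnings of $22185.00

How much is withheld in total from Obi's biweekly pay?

$5585.61

Income Tax: taxable = $22185.00 − 4×$300.00 = $20985.00
  $1187.16 + 21.38% × ($20985.00 − $12200.00) = $1187.16 + 21.38% × $8785.00 = $3065.39
Solidarity Surcharge: 0.6% × $22185.00 = $133.11
Health Levy: 6% × $22185.00 = $1331.10
Pension Levy: 4.76% × $22185.00 = $1056.01
Total: $3065.39 + $133.11 + $1331.10 + $1056.01 = $5585.61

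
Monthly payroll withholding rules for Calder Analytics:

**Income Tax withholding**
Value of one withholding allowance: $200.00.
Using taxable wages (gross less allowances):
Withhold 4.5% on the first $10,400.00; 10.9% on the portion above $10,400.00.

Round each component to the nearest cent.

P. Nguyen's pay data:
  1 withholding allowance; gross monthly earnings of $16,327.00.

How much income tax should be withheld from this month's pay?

Income Tax: taxable = $16,327.00 − 1×$200.00 = $16,127.00
  $468.00 + 10.9% × ($16,127.00 − $10,400.00) = $468.00 + 10.9% × $5,727.00 = $1,092.24

$1,092.24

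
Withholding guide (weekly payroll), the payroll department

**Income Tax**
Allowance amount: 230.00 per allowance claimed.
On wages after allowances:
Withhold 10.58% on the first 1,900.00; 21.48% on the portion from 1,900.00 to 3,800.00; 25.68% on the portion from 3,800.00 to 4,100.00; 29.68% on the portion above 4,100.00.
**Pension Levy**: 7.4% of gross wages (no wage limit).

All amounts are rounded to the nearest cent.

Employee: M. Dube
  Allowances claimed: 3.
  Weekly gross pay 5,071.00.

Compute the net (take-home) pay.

3,926.17

Income Tax: taxable = 5,071.00 − 3×230.00 = 4,381.00
  686.18 + 29.68% × (4,381.00 − 4,100.00) = 686.18 + 29.68% × 281.00 = 769.58
Pension Levy: 7.4% × 5,071.00 = 375.25
Total withheld: 769.58 + 375.25 = 1,144.83
Net pay: 5,071.00 − 1,144.83 = 3,926.17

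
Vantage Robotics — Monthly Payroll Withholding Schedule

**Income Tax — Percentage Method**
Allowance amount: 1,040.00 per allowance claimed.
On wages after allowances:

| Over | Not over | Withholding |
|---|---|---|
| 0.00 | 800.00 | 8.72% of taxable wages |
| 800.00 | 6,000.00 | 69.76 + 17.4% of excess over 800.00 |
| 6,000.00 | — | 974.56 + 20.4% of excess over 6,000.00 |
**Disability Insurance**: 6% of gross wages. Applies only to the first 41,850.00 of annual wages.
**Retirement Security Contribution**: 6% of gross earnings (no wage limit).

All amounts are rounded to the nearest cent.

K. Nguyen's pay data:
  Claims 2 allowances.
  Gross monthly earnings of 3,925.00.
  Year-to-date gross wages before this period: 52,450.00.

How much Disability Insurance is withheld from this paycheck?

Disability Insurance: YTD 52,450.00 ≥ cap 41,850.00 → 0.00

0.00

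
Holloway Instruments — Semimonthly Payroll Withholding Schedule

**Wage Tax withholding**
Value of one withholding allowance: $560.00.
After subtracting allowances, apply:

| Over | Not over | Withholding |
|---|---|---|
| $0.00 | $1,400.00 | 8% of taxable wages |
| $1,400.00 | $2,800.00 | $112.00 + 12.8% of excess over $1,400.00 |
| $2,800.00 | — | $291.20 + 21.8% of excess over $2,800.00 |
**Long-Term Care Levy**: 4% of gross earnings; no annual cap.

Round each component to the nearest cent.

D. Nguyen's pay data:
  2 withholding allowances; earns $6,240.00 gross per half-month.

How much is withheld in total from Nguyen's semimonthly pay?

$1,046.56

Wage Tax: taxable = $6,240.00 − 2×$560.00 = $5,120.00
  $291.20 + 21.8% × ($5,120.00 − $2,800.00) = $291.20 + 21.8% × $2,320.00 = $796.96
Long-Term Care Levy: 4% × $6,240.00 = $249.60
Total: $796.96 + $249.60 = $1,046.56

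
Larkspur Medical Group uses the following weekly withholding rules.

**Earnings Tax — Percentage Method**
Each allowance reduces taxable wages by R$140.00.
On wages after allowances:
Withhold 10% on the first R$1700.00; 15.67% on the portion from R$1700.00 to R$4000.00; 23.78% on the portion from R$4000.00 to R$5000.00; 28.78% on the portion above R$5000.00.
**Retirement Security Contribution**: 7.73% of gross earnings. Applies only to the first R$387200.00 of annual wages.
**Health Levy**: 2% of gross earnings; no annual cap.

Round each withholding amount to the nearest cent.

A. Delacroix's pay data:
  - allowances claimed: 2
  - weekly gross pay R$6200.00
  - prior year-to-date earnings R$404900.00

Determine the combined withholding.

R$1156.99

Earnings Tax: taxable = R$6200.00 − 2×R$140.00 = R$5920.00
  R$768.21 + 28.78% × (R$5920.00 − R$5000.00) = R$768.21 + 28.78% × R$920.00 = R$1032.99
Retirement Security Contribution: YTD R$404900.00 ≥ cap R$387200.00 → R$0.00
Health Levy: 2% × R$6200.00 = R$124.00
Total: R$1032.99 + R$0.00 + R$124.00 = R$1156.99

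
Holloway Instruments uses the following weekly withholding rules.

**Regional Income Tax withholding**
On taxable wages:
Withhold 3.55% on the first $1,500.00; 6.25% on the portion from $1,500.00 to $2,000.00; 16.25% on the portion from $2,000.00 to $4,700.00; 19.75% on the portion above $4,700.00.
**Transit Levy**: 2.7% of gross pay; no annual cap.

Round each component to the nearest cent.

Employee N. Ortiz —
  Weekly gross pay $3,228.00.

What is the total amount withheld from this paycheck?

$371.21

Regional Income Tax: taxable = $3,228.00
  $84.50 + 16.25% × ($3,228.00 − $2,000.00) = $84.50 + 16.25% × $1,228.00 = $284.05
Transit Levy: 2.7% × $3,228.00 = $87.16
Total: $284.05 + $87.16 = $371.21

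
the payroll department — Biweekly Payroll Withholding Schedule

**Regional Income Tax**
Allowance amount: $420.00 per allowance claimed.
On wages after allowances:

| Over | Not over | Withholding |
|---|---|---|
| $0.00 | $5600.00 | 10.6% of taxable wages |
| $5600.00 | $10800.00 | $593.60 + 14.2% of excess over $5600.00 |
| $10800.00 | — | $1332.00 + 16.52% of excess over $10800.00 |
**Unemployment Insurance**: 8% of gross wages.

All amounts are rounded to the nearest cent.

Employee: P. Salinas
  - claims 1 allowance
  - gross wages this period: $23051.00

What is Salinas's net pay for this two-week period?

$17920.44

Regional Income Tax: taxable = $23051.00 − 1×$420.00 = $22631.00
  $1332.00 + 16.52% × ($22631.00 − $10800.00) = $1332.00 + 16.52% × $11831.00 = $3286.48
Unemployment Insurance: 8% × $23051.00 = $1844.08
Total withheld: $3286.48 + $1844.08 = $5130.56
Net pay: $23051.00 − $5130.56 = $17920.44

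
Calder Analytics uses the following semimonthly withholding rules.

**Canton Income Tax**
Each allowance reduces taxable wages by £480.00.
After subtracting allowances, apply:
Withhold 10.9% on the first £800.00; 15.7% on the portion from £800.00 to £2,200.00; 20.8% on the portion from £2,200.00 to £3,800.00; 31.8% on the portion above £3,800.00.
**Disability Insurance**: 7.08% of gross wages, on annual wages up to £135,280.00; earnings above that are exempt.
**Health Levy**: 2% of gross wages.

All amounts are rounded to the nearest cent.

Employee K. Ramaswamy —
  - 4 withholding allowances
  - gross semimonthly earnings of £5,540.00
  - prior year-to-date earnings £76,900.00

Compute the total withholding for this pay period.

£1,105.39

Canton Income Tax: taxable = £5,540.00 − 4×£480.00 = £3,620.00
  £307.00 + 20.8% × (£3,620.00 − £2,200.00) = £307.00 + 20.8% × £1,420.00 = £602.36
Disability Insurance: 7.08% × £5,540.00 = £392.23
Health Levy: 2% × £5,540.00 = £110.80
Total: £602.36 + £392.23 + £110.80 = £1,105.39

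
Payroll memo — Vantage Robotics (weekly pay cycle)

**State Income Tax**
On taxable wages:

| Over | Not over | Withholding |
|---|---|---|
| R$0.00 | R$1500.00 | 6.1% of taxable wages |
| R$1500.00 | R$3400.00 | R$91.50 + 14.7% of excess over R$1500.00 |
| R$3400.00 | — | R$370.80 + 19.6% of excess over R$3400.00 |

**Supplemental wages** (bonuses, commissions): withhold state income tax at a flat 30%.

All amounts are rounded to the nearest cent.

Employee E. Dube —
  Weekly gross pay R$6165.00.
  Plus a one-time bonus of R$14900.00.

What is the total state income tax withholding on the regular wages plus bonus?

R$5382.74

State Income Tax: taxable = R$6165.00
  R$370.80 + 19.6% × (R$6165.00 − R$3400.00) = R$370.80 + 19.6% × R$2765.00 = R$912.74
Supplemental (30% flat on bonus): 30% × R$14900.00 = R$4470.00
Total state income tax: R$912.74 + R$4470.00 = R$5382.74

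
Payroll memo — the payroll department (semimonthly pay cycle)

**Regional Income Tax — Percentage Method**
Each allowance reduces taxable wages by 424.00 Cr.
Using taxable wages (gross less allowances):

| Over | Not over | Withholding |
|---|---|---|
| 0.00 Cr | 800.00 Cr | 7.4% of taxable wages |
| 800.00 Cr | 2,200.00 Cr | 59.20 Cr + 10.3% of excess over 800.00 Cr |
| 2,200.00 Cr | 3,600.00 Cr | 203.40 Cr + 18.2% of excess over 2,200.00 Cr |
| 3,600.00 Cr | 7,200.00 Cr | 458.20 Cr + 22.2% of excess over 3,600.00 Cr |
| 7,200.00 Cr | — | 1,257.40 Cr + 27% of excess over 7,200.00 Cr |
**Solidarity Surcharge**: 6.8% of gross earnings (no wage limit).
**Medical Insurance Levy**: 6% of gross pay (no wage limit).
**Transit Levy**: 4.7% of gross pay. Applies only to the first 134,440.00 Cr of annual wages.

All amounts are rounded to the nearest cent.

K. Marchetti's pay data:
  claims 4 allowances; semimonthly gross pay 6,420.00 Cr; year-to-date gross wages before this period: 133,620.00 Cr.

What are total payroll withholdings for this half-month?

1,568.03 Cr

Regional Income Tax: taxable = 6,420.00 Cr − 4×424.00 Cr = 4,724.00 Cr
  458.20 Cr + 22.2% × (4,724.00 Cr − 3,600.00 Cr) = 458.20 Cr + 22.2% × 1,124.00 Cr = 707.73 Cr
Solidarity Surcharge: 6.8% × 6,420.00 Cr = 436.56 Cr
Medical Insurance Levy: 6% × 6,420.00 Cr = 385.20 Cr
Transit Levy: cap 134,440.00 Cr − YTD 133,620.00 Cr = 820.00 Cr subject; 4.7% × 820.00 Cr = 38.54 Cr
Total: 707.73 Cr + 436.56 Cr + 385.20 Cr + 38.54 Cr = 1,568.03 Cr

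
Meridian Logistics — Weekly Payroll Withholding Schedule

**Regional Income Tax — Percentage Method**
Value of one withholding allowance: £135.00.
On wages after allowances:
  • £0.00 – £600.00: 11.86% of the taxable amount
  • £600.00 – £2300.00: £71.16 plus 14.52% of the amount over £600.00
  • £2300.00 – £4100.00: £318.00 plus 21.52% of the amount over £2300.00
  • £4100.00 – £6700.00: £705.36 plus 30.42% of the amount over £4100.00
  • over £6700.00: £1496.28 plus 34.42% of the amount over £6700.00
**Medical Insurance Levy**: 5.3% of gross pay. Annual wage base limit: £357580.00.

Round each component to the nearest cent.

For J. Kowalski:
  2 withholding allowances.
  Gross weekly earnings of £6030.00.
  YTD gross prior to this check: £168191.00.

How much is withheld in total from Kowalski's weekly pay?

Regional Income Tax: taxable = £6030.00 − 2×£135.00 = £5760.00
  £705.36 + 30.42% × (£5760.00 − £4100.00) = £705.36 + 30.42% × £1660.00 = £1210.33
Medical Insurance Levy: 5.3% × £6030.00 = £319.59
Total: £1210.33 + £319.59 = £1529.92

£1529.92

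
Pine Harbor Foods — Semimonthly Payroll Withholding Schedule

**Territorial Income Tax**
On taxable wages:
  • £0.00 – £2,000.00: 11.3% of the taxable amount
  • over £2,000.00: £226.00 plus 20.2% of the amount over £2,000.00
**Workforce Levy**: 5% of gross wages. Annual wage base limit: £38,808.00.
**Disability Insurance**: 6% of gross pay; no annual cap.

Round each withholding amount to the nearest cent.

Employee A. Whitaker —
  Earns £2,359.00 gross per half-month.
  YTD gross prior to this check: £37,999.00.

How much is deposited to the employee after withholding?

£1,878.49

Territorial Income Tax: taxable = £2,359.00
  £226.00 + 20.2% × (£2,359.00 − £2,000.00) = £226.00 + 20.2% × £359.00 = £298.52
Workforce Levy: cap £38,808.00 − YTD £37,999.00 = £809.00 subject; 5% × £809.00 = £40.45
Disability Insurance: 6% × £2,359.00 = £141.54
Total withheld: £298.52 + £40.45 + £141.54 = £480.51
Net pay: £2,359.00 − £480.51 = £1,878.49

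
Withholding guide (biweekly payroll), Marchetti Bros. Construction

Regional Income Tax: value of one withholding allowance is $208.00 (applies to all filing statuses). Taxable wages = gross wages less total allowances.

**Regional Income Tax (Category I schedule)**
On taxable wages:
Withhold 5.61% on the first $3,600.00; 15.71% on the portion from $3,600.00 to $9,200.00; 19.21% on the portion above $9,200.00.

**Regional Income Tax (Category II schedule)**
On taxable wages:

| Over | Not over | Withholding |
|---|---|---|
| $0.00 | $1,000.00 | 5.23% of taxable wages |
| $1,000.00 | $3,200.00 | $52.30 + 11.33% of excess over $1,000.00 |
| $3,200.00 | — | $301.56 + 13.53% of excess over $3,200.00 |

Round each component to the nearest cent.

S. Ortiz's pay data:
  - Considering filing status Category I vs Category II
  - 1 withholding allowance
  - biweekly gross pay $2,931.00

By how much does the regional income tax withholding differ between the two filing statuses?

$94.76

Regional Income Tax (Category I): taxable = $2,931.00 − 1×$208.00 = $2,723.00
  5.61% × $2,723.00 = $152.76
Regional Income Tax (Category II): taxable = $2,931.00 − 1×$208.00 = $2,723.00
  $52.30 + 11.33% × ($2,723.00 − $1,000.00) = $52.30 + 11.33% × $1,723.00 = $247.52
Difference: |$152.76 − $247.52| = $94.76 (higher under Category II)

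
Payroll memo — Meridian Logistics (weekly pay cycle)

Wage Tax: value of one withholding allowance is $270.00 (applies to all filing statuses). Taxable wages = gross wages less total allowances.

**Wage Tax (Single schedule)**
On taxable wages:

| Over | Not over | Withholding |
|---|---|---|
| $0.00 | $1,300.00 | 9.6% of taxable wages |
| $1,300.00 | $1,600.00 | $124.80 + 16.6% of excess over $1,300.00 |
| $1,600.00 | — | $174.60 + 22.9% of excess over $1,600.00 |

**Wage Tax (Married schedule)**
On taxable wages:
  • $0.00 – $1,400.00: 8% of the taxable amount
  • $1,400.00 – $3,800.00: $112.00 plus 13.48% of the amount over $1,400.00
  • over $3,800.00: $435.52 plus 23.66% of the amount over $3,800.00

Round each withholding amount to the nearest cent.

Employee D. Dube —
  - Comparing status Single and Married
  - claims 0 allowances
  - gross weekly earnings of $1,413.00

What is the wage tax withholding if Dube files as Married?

Wage Tax (Married): taxable = $1,413.00
  $112.00 + 13.48% × ($1,413.00 − $1,400.00) = $112.00 + 13.48% × $13.00 = $113.75

$113.75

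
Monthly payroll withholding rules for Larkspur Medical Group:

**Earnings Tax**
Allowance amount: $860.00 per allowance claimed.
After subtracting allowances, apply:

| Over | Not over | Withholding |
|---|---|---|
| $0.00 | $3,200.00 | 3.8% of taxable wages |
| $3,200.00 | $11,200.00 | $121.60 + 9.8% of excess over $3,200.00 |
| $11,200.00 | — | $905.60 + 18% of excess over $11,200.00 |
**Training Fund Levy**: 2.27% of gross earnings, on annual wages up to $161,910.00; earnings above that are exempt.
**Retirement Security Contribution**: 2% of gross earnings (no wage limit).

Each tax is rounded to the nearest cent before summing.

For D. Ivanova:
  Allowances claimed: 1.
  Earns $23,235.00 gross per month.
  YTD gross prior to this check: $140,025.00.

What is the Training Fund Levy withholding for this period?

$496.79

Training Fund Levy: cap $161,910.00 − YTD $140,025.00 = $21,885.00 subject; 2.27% × $21,885.00 = $496.79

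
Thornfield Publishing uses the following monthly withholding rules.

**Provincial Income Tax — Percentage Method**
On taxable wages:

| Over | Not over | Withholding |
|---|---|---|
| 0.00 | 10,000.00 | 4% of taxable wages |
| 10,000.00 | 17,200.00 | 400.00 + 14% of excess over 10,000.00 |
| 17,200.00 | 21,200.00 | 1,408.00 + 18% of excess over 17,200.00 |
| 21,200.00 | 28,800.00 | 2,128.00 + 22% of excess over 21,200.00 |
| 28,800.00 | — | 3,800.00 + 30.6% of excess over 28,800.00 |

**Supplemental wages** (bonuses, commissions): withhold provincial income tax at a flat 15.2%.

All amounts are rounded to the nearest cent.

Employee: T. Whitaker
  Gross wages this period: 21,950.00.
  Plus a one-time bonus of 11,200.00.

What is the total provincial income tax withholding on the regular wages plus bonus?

Provincial Income Tax: taxable = 21,950.00
  2,128.00 + 22% × (21,950.00 − 21,200.00) = 2,128.00 + 22% × 750.00 = 2,293.00
Supplemental (15.2% flat on bonus): 15.2% × 11,200.00 = 1,702.40
Total provincial income tax: 2,293.00 + 1,702.40 = 3,995.40

3,995.40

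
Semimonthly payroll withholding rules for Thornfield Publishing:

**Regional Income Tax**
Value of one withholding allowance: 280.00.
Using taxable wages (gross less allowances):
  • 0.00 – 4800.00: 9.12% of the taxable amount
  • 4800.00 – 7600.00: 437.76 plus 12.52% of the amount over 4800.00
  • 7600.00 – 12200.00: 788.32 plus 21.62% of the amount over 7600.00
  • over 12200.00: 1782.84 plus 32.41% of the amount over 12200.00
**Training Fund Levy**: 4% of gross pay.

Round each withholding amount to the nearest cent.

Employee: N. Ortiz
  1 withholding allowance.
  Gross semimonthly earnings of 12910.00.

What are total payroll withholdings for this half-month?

2438.60

Regional Income Tax: taxable = 12910.00 − 1×280.00 = 12630.00
  1782.84 + 32.41% × (12630.00 − 12200.00) = 1782.84 + 32.41% × 430.00 = 1922.20
Training Fund Levy: 4% × 12910.00 = 516.40
Total: 1922.20 + 516.40 = 2438.60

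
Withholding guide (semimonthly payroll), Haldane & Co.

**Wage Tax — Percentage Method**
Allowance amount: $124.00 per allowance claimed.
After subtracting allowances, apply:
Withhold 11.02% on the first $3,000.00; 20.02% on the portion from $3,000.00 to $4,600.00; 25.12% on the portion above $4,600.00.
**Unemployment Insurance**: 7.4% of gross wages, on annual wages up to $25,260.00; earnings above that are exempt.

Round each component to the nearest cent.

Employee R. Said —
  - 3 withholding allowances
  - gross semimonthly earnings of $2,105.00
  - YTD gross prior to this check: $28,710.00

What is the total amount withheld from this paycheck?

$190.98

Wage Tax: taxable = $2,105.00 − 3×$124.00 = $1,733.00
  11.02% × $1,733.00 = $190.98
Unemployment Insurance: YTD $28,710.00 ≥ cap $25,260.00 → $0.00
Total: $190.98 + $0.00 = $190.98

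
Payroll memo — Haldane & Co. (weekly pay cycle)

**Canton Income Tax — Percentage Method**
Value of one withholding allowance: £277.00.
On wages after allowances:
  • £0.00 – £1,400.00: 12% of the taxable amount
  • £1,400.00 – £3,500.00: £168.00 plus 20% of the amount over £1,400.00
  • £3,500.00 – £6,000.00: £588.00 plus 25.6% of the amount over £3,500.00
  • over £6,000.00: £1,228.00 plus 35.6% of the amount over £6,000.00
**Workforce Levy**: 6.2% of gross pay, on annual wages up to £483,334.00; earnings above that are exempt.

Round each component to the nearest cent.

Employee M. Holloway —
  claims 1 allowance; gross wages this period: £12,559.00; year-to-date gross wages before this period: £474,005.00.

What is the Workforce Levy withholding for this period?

£578.40

Workforce Levy: cap £483,334.00 − YTD £474,005.00 = £9,329.00 subject; 6.2% × £9,329.00 = £578.40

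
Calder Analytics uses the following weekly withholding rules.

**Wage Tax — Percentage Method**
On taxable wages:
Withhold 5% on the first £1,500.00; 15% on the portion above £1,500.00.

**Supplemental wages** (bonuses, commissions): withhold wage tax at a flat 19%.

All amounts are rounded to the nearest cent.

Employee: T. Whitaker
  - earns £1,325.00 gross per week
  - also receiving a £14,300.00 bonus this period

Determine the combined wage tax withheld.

£2,783.25

Wage Tax: taxable = £1,325.00
  5% × £1,325.00 = £66.25
Supplemental (19% flat on bonus): 19% × £14,300.00 = £2,717.00
Total wage tax: £66.25 + £2,717.00 = £2,783.25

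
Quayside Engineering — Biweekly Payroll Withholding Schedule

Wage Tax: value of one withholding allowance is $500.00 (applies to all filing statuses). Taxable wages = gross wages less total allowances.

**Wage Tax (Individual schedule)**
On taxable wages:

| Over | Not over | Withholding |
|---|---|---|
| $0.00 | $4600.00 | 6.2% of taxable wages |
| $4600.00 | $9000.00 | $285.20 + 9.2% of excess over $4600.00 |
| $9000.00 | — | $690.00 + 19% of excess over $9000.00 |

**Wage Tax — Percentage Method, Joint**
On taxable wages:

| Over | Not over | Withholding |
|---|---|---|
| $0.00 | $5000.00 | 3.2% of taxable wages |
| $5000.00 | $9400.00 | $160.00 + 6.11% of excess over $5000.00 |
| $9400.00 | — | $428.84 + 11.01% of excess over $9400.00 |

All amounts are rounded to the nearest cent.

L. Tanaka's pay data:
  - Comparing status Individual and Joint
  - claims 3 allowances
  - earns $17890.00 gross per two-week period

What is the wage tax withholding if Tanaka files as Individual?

$2094.10

Wage Tax (Individual): taxable = $17890.00 − 3×$500.00 = $16390.00
  $690.00 + 19% × ($16390.00 − $9000.00) = $690.00 + 19% × $7390.00 = $2094.10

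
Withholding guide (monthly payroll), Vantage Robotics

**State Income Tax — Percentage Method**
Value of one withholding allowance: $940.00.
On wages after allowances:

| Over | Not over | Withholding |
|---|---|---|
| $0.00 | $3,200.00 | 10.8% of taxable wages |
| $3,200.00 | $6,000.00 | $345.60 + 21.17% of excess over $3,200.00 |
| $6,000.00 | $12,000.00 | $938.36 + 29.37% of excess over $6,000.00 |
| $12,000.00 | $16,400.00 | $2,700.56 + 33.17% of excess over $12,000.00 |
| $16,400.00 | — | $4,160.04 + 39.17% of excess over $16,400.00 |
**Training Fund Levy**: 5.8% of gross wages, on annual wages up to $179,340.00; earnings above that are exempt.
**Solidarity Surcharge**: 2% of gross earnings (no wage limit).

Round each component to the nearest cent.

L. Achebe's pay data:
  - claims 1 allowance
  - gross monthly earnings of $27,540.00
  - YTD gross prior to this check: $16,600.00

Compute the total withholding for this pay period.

State Income Tax: taxable = $27,540.00 − 1×$940.00 = $26,600.00
  $4,160.04 + 39.17% × ($26,600.00 − $16,400.00) = $4,160.04 + 39.17% × $10,200.00 = $8,155.38
Training Fund Levy: 5.8% × $27,540.00 = $1,597.32
Solidarity Surcharge: 2% × $27,540.00 = $550.80
Total: $8,155.38 + $1,597.32 + $550.80 = $10,303.50

$10,303.50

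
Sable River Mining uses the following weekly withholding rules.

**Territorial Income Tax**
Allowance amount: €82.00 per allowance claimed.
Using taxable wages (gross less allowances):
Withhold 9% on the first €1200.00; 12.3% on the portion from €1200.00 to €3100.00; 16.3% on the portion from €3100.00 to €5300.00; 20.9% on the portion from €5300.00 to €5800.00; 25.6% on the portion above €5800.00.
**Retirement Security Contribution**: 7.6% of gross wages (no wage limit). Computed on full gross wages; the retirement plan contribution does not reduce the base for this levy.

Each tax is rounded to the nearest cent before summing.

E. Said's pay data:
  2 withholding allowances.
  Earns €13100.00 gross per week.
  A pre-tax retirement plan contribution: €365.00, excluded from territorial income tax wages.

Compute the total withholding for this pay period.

€3533.78

Territorial Income Tax: taxable = €13100.00 − €365.00 − 2×€82.00 = €12571.00
  €804.80 + 25.6% × (€12571.00 − €5800.00) = €804.80 + 25.6% × €6771.00 = €2538.18
Retirement Security Contribution: 7.6% × €13100.00 = €995.60
Total: €2538.18 + €995.60 = €3533.78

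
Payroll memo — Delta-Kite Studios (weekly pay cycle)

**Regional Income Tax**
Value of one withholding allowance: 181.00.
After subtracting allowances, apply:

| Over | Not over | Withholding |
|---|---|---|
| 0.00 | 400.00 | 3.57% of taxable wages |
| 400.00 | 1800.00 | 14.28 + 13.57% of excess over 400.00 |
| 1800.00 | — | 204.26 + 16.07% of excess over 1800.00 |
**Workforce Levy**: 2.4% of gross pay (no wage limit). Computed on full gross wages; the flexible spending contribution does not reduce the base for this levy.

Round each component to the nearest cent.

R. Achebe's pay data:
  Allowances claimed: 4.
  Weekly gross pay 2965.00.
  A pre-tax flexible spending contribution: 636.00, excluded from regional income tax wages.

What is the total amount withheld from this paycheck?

Regional Income Tax: taxable = 2965.00 − 636.00 − 4×181.00 = 1605.00
  14.28 + 13.57% × (1605.00 − 400.00) = 14.28 + 13.57% × 1205.00 = 177.80
Workforce Levy: 2.4% × 2965.00 = 71.16
Total: 177.80 + 71.16 = 248.96

248.96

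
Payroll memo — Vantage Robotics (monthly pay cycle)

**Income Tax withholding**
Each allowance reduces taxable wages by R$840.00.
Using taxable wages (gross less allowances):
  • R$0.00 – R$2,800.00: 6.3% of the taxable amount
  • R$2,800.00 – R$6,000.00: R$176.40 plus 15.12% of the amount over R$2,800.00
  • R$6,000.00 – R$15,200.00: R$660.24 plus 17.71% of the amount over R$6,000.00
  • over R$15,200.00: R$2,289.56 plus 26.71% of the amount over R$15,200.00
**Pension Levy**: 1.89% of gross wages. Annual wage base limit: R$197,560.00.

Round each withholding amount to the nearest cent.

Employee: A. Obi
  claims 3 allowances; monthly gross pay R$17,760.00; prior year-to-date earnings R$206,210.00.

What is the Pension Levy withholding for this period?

R$0.00

Pension Levy: YTD R$206,210.00 ≥ cap R$197,560.00 → R$0.00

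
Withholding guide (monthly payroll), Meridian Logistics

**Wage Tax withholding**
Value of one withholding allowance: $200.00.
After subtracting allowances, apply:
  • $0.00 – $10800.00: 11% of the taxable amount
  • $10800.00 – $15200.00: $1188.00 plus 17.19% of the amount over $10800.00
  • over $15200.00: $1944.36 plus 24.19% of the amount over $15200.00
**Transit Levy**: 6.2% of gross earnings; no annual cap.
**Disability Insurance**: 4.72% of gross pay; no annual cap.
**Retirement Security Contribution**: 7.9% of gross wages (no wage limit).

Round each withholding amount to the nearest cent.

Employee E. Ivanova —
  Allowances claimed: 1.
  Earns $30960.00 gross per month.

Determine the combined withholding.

Wage Tax: taxable = $30960.00 − 1×$200.00 = $30760.00
  $1944.36 + 24.19% × ($30760.00 − $15200.00) = $1944.36 + 24.19% × $15560.00 = $5708.32
Transit Levy: 6.2% × $30960.00 = $1919.52
Disability Insurance: 4.72% × $30960.00 = $1461.31
Retirement Security Contribution: 7.9% × $30960.00 = $2445.84
Total: $5708.32 + $1919.52 + $1461.31 + $2445.84 = $11534.99

$11534.99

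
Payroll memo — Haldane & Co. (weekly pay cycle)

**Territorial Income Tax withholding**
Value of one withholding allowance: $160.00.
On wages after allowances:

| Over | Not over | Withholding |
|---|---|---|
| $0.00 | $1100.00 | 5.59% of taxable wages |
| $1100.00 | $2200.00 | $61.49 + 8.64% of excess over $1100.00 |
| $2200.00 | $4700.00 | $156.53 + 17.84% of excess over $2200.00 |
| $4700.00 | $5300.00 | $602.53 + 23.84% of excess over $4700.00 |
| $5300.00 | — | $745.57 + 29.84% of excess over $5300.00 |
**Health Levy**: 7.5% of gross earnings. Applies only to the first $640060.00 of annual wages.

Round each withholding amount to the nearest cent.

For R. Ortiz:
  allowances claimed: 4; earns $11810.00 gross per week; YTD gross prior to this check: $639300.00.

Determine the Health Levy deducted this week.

Health Levy: cap $640060.00 − YTD $639300.00 = $760.00 subject; 7.5% × $760.00 = $57.00

$57.00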